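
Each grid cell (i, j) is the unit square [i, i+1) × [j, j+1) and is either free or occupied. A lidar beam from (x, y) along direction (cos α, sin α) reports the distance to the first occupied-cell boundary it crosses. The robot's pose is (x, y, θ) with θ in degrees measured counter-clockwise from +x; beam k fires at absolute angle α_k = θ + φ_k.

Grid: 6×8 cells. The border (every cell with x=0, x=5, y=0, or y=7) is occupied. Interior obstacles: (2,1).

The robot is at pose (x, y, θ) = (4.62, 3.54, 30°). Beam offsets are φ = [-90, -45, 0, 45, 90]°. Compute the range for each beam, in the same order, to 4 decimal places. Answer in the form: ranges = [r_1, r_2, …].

ranges = [0.7600, 0.3934, 0.4388, 1.4682, 3.9953]

beam 1: φ=-90°, α=300°
  cosα=0.5000 sinα=-0.8660 | (4,3) | tMaxX 0.7600 tMaxY 0.6235 | tΔX 2.0000 tΔY 1.1547
    t=0.6235 [y] (4,2)
    t=0.7600 [x] (5,2) — stop
  → r_1 = 0.7600
beam 2: φ=-45°, α=345°
  cosα=0.9659 sinα=-0.2588 | (4,3) | tMaxX 0.3934 tMaxY 2.0864 | tΔX 1.0353 tΔY 3.8637
    t=0.3934 [x] (5,3) — stop
  → r_2 = 0.3934
beam 3: φ=0°, α=30°
  cosα=0.8660 sinα=0.5000 | (4,3) | tMaxX 0.4388 tMaxY 0.9200 | tΔX 1.1547 tΔY 2.0000
    t=0.4388 [x] (5,3) — stop
  → r_3 = 0.4388
beam 4: φ=45°, α=75°
  cosα=0.2588 sinα=0.9659 | (4,3) | tMaxX 1.4682 tMaxY 0.4762 | tΔX 3.8637 tΔY 1.0353
    t=0.4762 [y] (4,4)
    t=1.4682 [x] (5,4) — stop
  → r_4 = 1.4682
beam 5: φ=90°, α=120°
  cosα=-0.5000 sinα=0.8660 | (4,3) | tMaxX 1.2400 tMaxY 0.5312 | tΔX 2.0000 tΔY 1.1547
    t=0.5312 [y] (4,4)
    t=1.2400 [x] (3,4)
    t=1.6859 [y] (3,5)
    t=2.8406 [y] (3,6)
    t=3.2400 [x] (2,6)
    t=3.9953 [y] (2,7) — stop
  → r_5 = 3.9953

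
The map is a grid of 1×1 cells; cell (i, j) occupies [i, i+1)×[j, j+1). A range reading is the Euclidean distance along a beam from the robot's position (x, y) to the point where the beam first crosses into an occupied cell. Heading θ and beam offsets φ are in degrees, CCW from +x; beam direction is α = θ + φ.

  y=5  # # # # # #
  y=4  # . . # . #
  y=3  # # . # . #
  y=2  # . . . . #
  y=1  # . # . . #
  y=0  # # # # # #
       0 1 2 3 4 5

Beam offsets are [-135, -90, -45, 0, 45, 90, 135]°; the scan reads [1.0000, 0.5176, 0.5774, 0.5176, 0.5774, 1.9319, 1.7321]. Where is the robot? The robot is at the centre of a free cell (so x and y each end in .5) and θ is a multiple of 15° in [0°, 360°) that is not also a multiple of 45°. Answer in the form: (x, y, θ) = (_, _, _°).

The pose lattice has 12·16 = 192 candidates. Test each by forward raycasting.
  (4.5, 4.5, 330°): beam 1 = 0.5176 ≠ 1.0000 ✗
  (2.5, 2.5, 30°): beam 1 = 0.5176 ≠ 1.0000 ✗
  (2.5, 4.5, 120°): beam 1 = 0.5176 ≠ 1.0000 ✗
  (1.5, 4.5, 330°): beam 1 = 0.5176 ≠ 1.0000 ✗
  (4.5, 1.5, 195°): beam 2 = 1.9319 ≠ 0.5176 ✗
  …
  (4.5, 1.5, 345°): r_1=1.0000, r_2=0.5176, r_3=0.5774, r_4=0.5176, r_5=0.5774, r_6=1.9319, r_7=1.7321 — all match ✓
No second candidate reproduces the full scan.

(x, y, θ) = (4.5, 1.5, 345°)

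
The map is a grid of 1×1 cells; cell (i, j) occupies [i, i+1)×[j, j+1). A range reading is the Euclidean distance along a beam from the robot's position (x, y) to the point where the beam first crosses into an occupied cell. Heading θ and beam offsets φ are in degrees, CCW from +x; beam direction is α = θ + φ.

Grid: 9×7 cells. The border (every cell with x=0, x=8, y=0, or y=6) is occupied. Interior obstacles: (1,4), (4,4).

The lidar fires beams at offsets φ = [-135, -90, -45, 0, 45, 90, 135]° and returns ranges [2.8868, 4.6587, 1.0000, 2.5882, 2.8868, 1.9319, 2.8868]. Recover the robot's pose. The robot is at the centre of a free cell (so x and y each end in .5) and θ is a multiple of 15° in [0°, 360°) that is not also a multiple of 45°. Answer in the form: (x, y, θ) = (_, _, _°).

(x, y, θ) = (3.5, 3.5, 75°)

Enumerate (i+0.5, j+0.5, θ) over the 33 free cells and 16 admissible headings. For each, cast all 7 beams and compare to the given ranges.
  (7.5, 1.5, 75°): beam 1 = 0.5774 ≠ 2.8868 ✗
  (2.5, 1.5, 15°): beam 1 = 0.5774 ≠ 2.8868 ✗
  (5.5, 2.5, 300°): beam 1 = 4.6587 ≠ 2.8868 ✗
  …
  (3.5, 3.5, 75°): r_1=2.8868, r_2=4.6587, r_3=1.0000, r_4=2.5882, r_5=2.8868, r_6=1.9319, r_7=2.8868 — all match ✓
Only this pose fits every beam.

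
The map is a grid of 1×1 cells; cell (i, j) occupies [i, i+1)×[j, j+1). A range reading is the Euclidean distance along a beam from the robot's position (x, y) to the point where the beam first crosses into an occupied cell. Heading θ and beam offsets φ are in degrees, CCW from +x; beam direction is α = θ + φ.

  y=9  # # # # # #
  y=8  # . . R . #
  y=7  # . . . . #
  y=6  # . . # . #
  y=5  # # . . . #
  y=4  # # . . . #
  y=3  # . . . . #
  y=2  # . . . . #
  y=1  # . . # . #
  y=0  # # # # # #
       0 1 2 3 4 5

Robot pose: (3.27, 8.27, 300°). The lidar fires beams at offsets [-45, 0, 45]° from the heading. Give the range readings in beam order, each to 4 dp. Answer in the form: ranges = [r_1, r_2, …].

ranges = [7.5265, 3.4600, 1.7910]

beam 1: φ=-45°, α=255°
  direction (-0.2588, -0.9659); cell (3,8); t to first gridline: x 1.0432, y 0.2795 (then +3.8637 / +1.0353)
    (3,7) via y @ 0.2795
    (2,7) via x @ 1.0432
    (2,6) via y @ 1.3148
    (2,5) via y @ 2.3501
    (2,4) via y @ 3.3854
    (2,3) via y @ 4.4206
    (1,3) via x @ 4.9069
    (1,2) via y @ 5.4559
    (1,1) via y @ 6.4912
    (1,0) via y @ 7.5265  # hit
  → r_1 = 7.5265
beam 2: φ=0°, α=300°
  direction (0.5000, -0.8660); cell (3,8); t to first gridline: x 1.4600, y 0.3118 (then +2.0000 / +1.1547)
    (3,7) via y @ 0.3118
    (4,7) via x @ 1.4600
    (4,6) via y @ 1.4665
    (4,5) via y @ 2.6212
    (5,5) via x @ 3.4600  # hit
  → r_2 = 3.4600
beam 3: φ=45°, α=345°
  direction (0.9659, -0.2588); cell (3,8); t to first gridline: x 0.7558, y 1.0432 (then +1.0353 / +3.8637)
    (4,8) via x @ 0.7558
    (4,7) via y @ 1.0432
    (5,7) via x @ 1.7910  # hit
  → r_3 = 1.7910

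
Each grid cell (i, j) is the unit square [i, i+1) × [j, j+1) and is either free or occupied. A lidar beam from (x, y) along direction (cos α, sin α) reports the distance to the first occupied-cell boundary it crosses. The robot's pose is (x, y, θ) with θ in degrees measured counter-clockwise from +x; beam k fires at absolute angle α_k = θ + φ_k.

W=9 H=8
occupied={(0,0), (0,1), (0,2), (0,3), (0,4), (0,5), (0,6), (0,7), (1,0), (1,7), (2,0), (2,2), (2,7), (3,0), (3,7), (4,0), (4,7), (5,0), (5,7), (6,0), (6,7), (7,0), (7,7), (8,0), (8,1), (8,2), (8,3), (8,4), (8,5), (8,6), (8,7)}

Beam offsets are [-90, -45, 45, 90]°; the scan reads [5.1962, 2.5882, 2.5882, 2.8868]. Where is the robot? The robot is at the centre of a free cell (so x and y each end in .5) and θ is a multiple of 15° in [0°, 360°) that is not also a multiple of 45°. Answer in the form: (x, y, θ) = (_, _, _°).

Candidates: 41 free-cell centres × 16 headings = 656 poses. Raycast each; keep the one whose scan matches to 4 dp.
  (6.5, 6.5, 195°): beam 1 = 0.5176 ≠ 5.1962 ✗
  (6.5, 3.5, 300°): beam 1 = 5.0000 ≠ 5.1962 ✗
  (2.5, 4.5, 75°): beam 1 = 5.6940 ≠ 5.1962 ✗
  (5.5, 1.5, 105°): beam 1 = 2.5882 ≠ 5.1962 ✗
  …
  (5.5, 3.5, 240°): r_1=5.1962, r_2=2.5882, r_3=2.5882, r_4=2.8868 — all match ✓
No second candidate reproduces the full scan.

(x, y, θ) = (5.5, 3.5, 240°)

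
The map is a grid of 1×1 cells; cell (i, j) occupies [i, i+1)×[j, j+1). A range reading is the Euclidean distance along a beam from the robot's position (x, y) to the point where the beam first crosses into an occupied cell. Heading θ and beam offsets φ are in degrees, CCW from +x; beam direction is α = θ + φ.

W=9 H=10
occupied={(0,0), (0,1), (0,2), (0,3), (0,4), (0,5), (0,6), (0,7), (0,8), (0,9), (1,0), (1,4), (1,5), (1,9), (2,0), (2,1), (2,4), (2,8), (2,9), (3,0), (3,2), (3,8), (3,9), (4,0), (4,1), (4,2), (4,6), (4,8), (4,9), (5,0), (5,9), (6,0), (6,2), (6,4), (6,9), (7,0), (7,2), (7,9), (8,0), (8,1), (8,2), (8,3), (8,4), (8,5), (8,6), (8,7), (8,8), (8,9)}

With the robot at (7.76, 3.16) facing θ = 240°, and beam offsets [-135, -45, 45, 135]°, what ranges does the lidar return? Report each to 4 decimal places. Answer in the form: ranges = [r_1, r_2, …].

beam 1: φ=-135°, α=105°
  d=(-0.2588,0.9659)  start (7,3)  tX=2.9364 tY=0.8696  stride 1/|dx|=3.8637 1/|dy|=1.0353
    cross y-line → (7,4), t=0.8696
    cross y-line → (7,5), t=1.9049
    cross x-line → (6,5), t=2.9364
    cross y-line → (6,6), t=2.9402
    cross y-line → (6,7), t=3.9755
    cross y-line → (6,8), t=5.0107
    cross y-line → (6,9), t=6.0460 (wall)
  → r_1 = 6.0460
beam 2: φ=-45°, α=195°
  d=(-0.9659,-0.2588)  start (7,3)  tX=0.7868 tY=0.6182  stride 1/|dx|=1.0353 1/|dy|=3.8637
    cross y-line → (7,2), t=0.6182 (wall)
  → r_2 = 0.6182
beam 3: φ=45°, α=285°
  d=(0.2588,-0.9659)  start (7,3)  tX=0.9273 tY=0.1656  stride 1/|dx|=3.8637 1/|dy|=1.0353
    cross y-line → (7,2), t=0.1656 (wall)
  → r_3 = 0.1656
beam 4: φ=135°, α=15°
  d=(0.9659,0.2588)  start (7,3)  tX=0.2485 tY=3.2455  stride 1/|dx|=1.0353 1/|dy|=3.8637
    cross x-line → (8,3), t=0.2485 (wall)
  → r_4 = 0.2485

ranges = [6.0460, 0.6182, 0.1656, 0.2485]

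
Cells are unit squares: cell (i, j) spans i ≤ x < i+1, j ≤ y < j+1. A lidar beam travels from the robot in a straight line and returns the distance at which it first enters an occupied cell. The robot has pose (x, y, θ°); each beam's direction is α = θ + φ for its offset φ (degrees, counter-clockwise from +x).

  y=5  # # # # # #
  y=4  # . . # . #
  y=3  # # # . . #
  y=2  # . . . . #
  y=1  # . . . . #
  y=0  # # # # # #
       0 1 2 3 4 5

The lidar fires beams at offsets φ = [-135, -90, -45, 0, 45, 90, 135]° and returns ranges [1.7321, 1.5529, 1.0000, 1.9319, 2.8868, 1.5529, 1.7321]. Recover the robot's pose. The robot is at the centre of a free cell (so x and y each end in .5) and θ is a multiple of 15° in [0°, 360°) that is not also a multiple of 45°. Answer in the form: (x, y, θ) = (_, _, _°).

(x, y, θ) = (3.5, 2.5, 165°)

Enumerate (i+0.5, j+0.5, θ) over the 13 free cells and 16 admissible headings. For each, cast all 7 beams and compare to the given ranges.
  (1.5, 1.5, 330°): beam 1 = 0.5176 ≠ 1.7321 ✗
  (4.5, 4.5, 285°): beam 1 = 0.5774 ≠ 1.7321 ✗
  (3.5, 2.5, 330°): beam 1 = 2.5882 ≠ 1.7321 ✗
  (2.5, 2.5, 300°): beam 1 = 1.5529 ≠ 1.7321 ✗
  (3.5, 2.5, 285°): beam 1 = 1.0000 ≠ 1.7321 ✗
  …
  (3.5, 2.5, 165°): r_1=1.7321, r_2=1.5529, r_3=1.0000, r_4=1.9319, r_5=2.8868, r_6=1.5529, r_7=1.7321 — all match ✓
Unique over the lattice → pose = (3.5, 2.5, 165°).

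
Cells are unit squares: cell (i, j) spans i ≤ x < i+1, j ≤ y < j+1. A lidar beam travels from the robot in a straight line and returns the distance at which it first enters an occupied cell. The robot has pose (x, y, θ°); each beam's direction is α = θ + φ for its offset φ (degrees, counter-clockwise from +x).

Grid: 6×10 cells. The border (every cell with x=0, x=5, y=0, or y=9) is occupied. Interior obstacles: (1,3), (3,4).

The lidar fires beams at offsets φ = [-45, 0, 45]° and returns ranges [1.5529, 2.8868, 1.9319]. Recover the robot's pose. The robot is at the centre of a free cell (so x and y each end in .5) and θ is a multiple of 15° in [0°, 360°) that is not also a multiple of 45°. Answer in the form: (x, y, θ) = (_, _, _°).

Enumerate (i+0.5, j+0.5, θ) over the 30 free cells and 16 admissible headings. For each, cast all 3 beams and compare to the given ranges.
  (2.5, 6.5, 75°): beam 1 = 2.8868 ≠ 1.5529 ✗
  (4.5, 4.5, 300°): beam 1 = 3.6235 ≠ 1.5529 ✗
  (3.5, 6.5, 330°): beam 2 = 1.7321 ≠ 2.8868 ✗
  …
  (2.5, 6.5, 240°): r_1=1.5529, r_2=2.8868, r_3=1.9319 — all match ✓
Unique over the lattice → pose = (2.5, 6.5, 240°).

(x, y, θ) = (2.5, 6.5, 240°)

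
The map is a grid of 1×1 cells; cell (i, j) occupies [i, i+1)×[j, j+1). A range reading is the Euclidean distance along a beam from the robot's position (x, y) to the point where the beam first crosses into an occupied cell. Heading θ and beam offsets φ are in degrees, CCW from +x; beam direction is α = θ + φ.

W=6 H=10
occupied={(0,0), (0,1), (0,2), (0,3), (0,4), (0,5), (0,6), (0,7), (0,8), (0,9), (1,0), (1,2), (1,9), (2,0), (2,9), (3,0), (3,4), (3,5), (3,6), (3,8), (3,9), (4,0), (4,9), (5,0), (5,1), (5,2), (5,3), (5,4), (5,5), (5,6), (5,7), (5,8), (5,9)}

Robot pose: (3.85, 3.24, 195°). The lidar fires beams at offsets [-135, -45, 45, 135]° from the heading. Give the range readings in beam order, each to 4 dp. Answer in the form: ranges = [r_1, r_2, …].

beam 1: φ=-135°, α=60°
  d=(0.5000,0.8660)  start (3,3)  tX=0.3000 tY=0.8776  stride 1/|dx|=2.0000 1/|dy|=1.1547
    cross x-line → (4,3), t=0.3000
    cross y-line → (4,4), t=0.8776
    cross y-line → (4,5), t=2.0323
    cross x-line → (5,5), t=2.3000 (wall)
  → r_1 = 2.3000
beam 2: φ=-45°, α=150°
  d=(-0.8660,0.5000)  start (3,3)  tX=0.9815 tY=1.5200  stride 1/|dx|=1.1547 1/|dy|=2.0000
    cross x-line → (2,3), t=0.9815
    cross y-line → (2,4), t=1.5200
    cross x-line → (1,4), t=2.1362
    cross x-line → (0,4), t=3.2909 (wall)
  → r_2 = 3.2909
beam 3: φ=45°, α=240°
  d=(-0.5000,-0.8660)  start (3,3)  tX=1.7000 tY=0.2771  stride 1/|dx|=2.0000 1/|dy|=1.1547
    cross y-line → (3,2), t=0.2771
    cross y-line → (3,1), t=1.4318
    cross x-line → (2,1), t=1.7000
    cross y-line → (2,0), t=2.5865 (wall)
  → r_3 = 2.5865
beam 4: φ=135°, α=330°
  d=(0.8660,-0.5000)  start (3,3)  tX=0.1732 tY=0.4800  stride 1/|dx|=1.1547 1/|dy|=2.0000
    cross x-line → (4,3), t=0.1732
    cross y-line → (4,2), t=0.4800
    cross x-line → (5,2), t=1.3279 (wall)
  → r_4 = 1.3279

ranges = [2.3000, 3.2909, 2.5865, 1.3279]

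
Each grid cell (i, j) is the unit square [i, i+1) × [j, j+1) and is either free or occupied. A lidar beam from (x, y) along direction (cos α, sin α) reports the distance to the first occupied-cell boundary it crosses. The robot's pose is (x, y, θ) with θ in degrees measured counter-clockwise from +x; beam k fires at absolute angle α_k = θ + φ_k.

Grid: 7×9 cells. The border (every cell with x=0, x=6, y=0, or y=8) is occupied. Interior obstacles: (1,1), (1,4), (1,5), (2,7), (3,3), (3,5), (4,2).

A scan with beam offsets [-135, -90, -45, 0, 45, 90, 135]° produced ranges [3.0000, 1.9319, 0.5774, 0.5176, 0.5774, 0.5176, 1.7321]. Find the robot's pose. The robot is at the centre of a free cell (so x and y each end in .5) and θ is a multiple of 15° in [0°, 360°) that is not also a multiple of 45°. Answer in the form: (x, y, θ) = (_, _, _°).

Candidates: 28 free-cell centres × 16 headings = 448 poses. Raycast each; keep the one whose scan matches to 4 dp.
  (1.5, 2.5, 255°): beam 1 = 1.0000 ≠ 3.0000 ✗
  (2.5, 5.5, 330°): beam 1 = 0.5176 ≠ 3.0000 ✗
  (1.5, 7.5, 240°): beam 1 = 0.5176 ≠ 3.0000 ✗
  …
  (4.5, 3.5, 195°): r_1=3.0000, r_2=1.9319, r_3=0.5774, r_4=0.5176, r_5=0.5774, r_6=0.5176, r_7=1.7321 — all match ✓
No second candidate reproduces the full scan.

(x, y, θ) = (4.5, 3.5, 195°)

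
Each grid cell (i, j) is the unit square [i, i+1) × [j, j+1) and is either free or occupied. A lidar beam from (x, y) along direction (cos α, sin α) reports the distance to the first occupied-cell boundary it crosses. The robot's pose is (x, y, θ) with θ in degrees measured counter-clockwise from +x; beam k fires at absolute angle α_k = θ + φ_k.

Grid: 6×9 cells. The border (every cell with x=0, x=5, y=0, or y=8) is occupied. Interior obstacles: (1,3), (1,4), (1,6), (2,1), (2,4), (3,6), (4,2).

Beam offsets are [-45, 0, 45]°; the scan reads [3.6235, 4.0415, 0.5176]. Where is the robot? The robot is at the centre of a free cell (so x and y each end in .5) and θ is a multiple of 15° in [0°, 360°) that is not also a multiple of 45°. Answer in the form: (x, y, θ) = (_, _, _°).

Candidates: 21 free-cell centres × 16 headings = 336 poses. Raycast each; keep the one whose scan matches to 4 dp.
  (1.5, 7.5, 165°): beam 1 = 0.5774 ≠ 3.6235 ✗
  (1.5, 5.5, 30°): beam 2 = 1.7321 ≠ 4.0415 ✗
  (2.5, 5.5, 285°): beam 1 = 0.5774 ≠ 3.6235 ✗
  …
  (1.5, 2.5, 30°): r_1=3.6235, r_2=4.0415, r_3=0.5176 — all match ✓
Only this pose fits every beam.

(x, y, θ) = (1.5, 2.5, 30°)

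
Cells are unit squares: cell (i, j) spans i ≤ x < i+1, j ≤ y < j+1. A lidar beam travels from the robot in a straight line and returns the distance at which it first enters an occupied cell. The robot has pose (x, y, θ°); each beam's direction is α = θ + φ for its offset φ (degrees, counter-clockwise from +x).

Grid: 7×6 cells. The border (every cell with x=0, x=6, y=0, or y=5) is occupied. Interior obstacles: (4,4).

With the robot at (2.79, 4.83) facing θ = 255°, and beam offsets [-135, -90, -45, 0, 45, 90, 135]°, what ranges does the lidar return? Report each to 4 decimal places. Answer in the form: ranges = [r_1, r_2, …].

ranges = [0.1963, 0.6568, 2.0669, 3.9651, 4.4225, 1.2527, 0.3400]

beam 1: φ=-135°, α=120°
  dir = (cos 120°, sin 120°) = (-0.5000, 0.8660); from cell (2,4)
  next x-line at t=1.5800, next y-line at t=0.1963; Δt_x=2.0000, Δt_y=1.1547
    y: enter (2,5) at t=0.1963 ← occupied
  → r_1 = 0.1963
beam 2: φ=-90°, α=165°
  dir = (cos 165°, sin 165°) = (-0.9659, 0.2588); from cell (2,4)
  next x-line at t=0.8179, next y-line at t=0.6568; Δt_x=1.0353, Δt_y=3.8637
    y: enter (2,5) at t=0.6568 ← occupied
  → r_2 = 0.6568
beam 3: φ=-45°, α=210°
  dir = (cos 210°, sin 210°) = (-0.8660, -0.5000); from cell (2,4)
  next x-line at t=0.9122, next y-line at t=1.6600; Δt_x=1.1547, Δt_y=2.0000
    x: enter (1,4) at t=0.9122
    y: enter (1,3) at t=1.6600
    x: enter (0,3) at t=2.0669 ← occupied
  → r_3 = 2.0669
beam 4: φ=0°, α=255°
  dir = (cos 255°, sin 255°) = (-0.2588, -0.9659); from cell (2,4)
  next x-line at t=3.0523, next y-line at t=0.8593; Δt_x=3.8637, Δt_y=1.0353
    y: enter (2,3) at t=0.8593
    y: enter (2,2) at t=1.8946
    y: enter (2,1) at t=2.9298
    x: enter (1,1) at t=3.0523
    y: enter (1,0) at t=3.9651 ← occupied
  → r_4 = 3.9651
beam 5: φ=45°, α=300°
  dir = (cos 300°, sin 300°) = (0.5000, -0.8660); from cell (2,4)
  next x-line at t=0.4200, next y-line at t=0.9584; Δt_x=2.0000, Δt_y=1.1547
    x: enter (3,4) at t=0.4200
    y: enter (3,3) at t=0.9584
    y: enter (3,2) at t=2.1131
    x: enter (4,2) at t=2.4200
    y: enter (4,1) at t=3.2678
    x: enter (5,1) at t=4.4200
    y: enter (5,0) at t=4.4225 ← occupied
  → r_5 = 4.4225
beam 6: φ=90°, α=345°
  dir = (cos 345°, sin 345°) = (0.9659, -0.2588); from cell (2,4)
  next x-line at t=0.2174, next y-line at t=3.2069; Δt_x=1.0353, Δt_y=3.8637
    x: enter (3,4) at t=0.2174
    x: enter (4,4) at t=1.2527 ← occupied
  → r_6 = 1.2527
beam 7: φ=135°, α=30°
  dir = (cos 30°, sin 30°) = (0.8660, 0.5000); from cell (2,4)
  next x-line at t=0.2425, next y-line at t=0.3400; Δt_x=1.1547, Δt_y=2.0000
    x: enter (3,4) at t=0.2425
    y: enter (3,5) at t=0.3400 ← occupied
  → r_7 = 0.3400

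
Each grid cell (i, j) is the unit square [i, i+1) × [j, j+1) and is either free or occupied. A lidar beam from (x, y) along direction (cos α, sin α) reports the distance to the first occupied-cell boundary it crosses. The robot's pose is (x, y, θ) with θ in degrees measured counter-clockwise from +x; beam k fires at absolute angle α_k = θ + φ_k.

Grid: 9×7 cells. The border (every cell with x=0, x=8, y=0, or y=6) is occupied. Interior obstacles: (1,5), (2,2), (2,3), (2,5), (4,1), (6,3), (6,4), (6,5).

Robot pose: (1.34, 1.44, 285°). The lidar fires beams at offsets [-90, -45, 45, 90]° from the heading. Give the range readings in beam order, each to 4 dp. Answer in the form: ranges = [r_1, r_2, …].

ranges = [0.3520, 0.5081, 0.8800, 6.8949]

beam 1: φ=-90°, α=195°
  d=(-0.9659,-0.2588)  start (1,1)  tX=0.3520 tY=1.7000  stride 1/|dx|=1.0353 1/|dy|=3.8637
    cross x-line → (0,1), t=0.3520 (wall)
  → r_1 = 0.3520
beam 2: φ=-45°, α=240°
  d=(-0.5000,-0.8660)  start (1,1)  tX=0.6800 tY=0.5081  stride 1/|dx|=2.0000 1/|dy|=1.1547
    cross y-line → (1,0), t=0.5081 (wall)
  → r_2 = 0.5081
beam 3: φ=45°, α=330°
  d=(0.8660,-0.5000)  start (1,1)  tX=0.7621 tY=0.8800  stride 1/|dx|=1.1547 1/|dy|=2.0000
    cross x-line → (2,1), t=0.7621
    cross y-line → (2,0), t=0.8800 (wall)
  → r_3 = 0.8800
beam 4: φ=90°, α=15°
  d=(0.9659,0.2588)  start (1,1)  tX=0.6833 tY=2.1637  stride 1/|dx|=1.0353 1/|dy|=3.8637
    cross x-line → (2,1), t=0.6833
    cross x-line → (3,1), t=1.7186
    cross y-line → (3,2), t=2.1637
    cross x-line → (4,2), t=2.7538
    cross x-line → (5,2), t=3.7891
    cross x-line → (6,2), t=4.8244
    cross x-line → (7,2), t=5.8597
    cross y-line → (7,3), t=6.0274
    cross x-line → (8,3), t=6.8949 (wall)
  → r_4 = 6.8949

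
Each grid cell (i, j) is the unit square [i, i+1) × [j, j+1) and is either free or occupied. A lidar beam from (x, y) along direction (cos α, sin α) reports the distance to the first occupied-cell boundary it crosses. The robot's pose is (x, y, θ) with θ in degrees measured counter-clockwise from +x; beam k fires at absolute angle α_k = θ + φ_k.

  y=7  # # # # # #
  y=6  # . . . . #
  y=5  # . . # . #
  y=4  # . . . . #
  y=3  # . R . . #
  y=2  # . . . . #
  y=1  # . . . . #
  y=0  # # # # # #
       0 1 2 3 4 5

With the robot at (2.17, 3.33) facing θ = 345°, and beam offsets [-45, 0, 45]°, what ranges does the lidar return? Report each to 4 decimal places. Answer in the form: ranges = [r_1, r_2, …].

beam 1: φ=-45°, α=300°
  direction (0.5000, -0.8660); cell (2,3); t to first gridline: x 1.6600, y 0.3811 (then +2.0000 / +1.1547)
    (2,2) via y @ 0.3811
    (2,1) via y @ 1.5358
    (3,1) via x @ 1.6600
    (3,0) via y @ 2.6905  # hit
  → r_1 = 2.6905
beam 2: φ=0°, α=345°
  direction (0.9659, -0.2588); cell (2,3); t to first gridline: x 0.8593, y 1.2750 (then +1.0353 / +3.8637)
    (3,3) via x @ 0.8593
    (3,2) via y @ 1.2750
    (4,2) via x @ 1.8946
    (5,2) via x @ 2.9298  # hit
  → r_2 = 2.9298
beam 3: φ=45°, α=30°
  direction (0.8660, 0.5000); cell (2,3); t to first gridline: x 0.9584, y 1.3400 (then +1.1547 / +2.0000)
    (3,3) via x @ 0.9584
    (3,4) via y @ 1.3400
    (4,4) via x @ 2.1131
    (5,4) via x @ 3.2678  # hit
  → r_3 = 3.2678

ranges = [2.6905, 2.9298, 3.2678]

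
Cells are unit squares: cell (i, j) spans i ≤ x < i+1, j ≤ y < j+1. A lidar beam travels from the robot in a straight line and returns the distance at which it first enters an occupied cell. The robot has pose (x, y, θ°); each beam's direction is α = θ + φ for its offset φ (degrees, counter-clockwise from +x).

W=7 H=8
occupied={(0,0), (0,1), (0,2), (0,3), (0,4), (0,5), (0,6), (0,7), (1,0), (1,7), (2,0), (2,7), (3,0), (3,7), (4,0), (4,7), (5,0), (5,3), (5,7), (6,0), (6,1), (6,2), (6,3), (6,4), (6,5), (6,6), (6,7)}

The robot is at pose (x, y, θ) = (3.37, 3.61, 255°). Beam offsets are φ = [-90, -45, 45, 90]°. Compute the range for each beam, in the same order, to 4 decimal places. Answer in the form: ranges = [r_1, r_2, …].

ranges = [2.4536, 2.7366, 3.0138, 1.6875]

beam 1: φ=-90°, α=165°
  d=(-0.9659,0.2588)  start (3,3)  tX=0.3831 tY=1.5068  stride 1/|dx|=1.0353 1/|dy|=3.8637
    cross x-line → (2,3), t=0.3831
    cross x-line → (1,3), t=1.4183
    cross y-line → (1,4), t=1.5068
    cross x-line → (0,4), t=2.4536 (wall)
  → r_1 = 2.4536
beam 2: φ=-45°, α=210°
  d=(-0.8660,-0.5000)  start (3,3)  tX=0.4272 tY=1.2200  stride 1/|dx|=1.1547 1/|dy|=2.0000
    cross x-line → (2,3), t=0.4272
    cross y-line → (2,2), t=1.2200
    cross x-line → (1,2), t=1.5819
    cross x-line → (0,2), t=2.7366 (wall)
  → r_2 = 2.7366
beam 3: φ=45°, α=300°
  d=(0.5000,-0.8660)  start (3,3)  tX=1.2600 tY=0.7044  stride 1/|dx|=2.0000 1/|dy|=1.1547
    cross y-line → (3,2), t=0.7044
    cross x-line → (4,2), t=1.2600
    cross y-line → (4,1), t=1.8591
    cross y-line → (4,0), t=3.0138 (wall)
  → r_3 = 3.0138
beam 4: φ=90°, α=345°
  d=(0.9659,-0.2588)  start (3,3)  tX=0.6522 tY=2.3569  stride 1/|dx|=1.0353 1/|dy|=3.8637
    cross x-line → (4,3), t=0.6522
    cross x-line → (5,3), t=1.6875 (wall)
  → r_4 = 1.6875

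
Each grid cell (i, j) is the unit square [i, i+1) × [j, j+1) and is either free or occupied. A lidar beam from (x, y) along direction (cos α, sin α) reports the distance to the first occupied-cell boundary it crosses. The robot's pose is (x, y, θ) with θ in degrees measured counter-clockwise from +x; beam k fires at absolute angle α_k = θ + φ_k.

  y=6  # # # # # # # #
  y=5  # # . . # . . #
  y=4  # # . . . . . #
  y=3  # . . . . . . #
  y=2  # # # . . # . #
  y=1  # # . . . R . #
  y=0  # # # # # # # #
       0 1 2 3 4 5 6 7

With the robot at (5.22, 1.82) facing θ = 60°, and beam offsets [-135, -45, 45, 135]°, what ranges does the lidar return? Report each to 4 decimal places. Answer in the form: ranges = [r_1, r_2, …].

ranges = [0.8489, 0.6955, 0.1863, 3.1682]

beam 1: φ=-135°, α=285°
  d=(0.2588,-0.9659)  start (5,1)  tX=3.0137 tY=0.8489  stride 1/|dx|=3.8637 1/|dy|=1.0353
    cross y-line → (5,0), t=0.8489 (wall)
  → r_1 = 0.8489
beam 2: φ=-45°, α=15°
  d=(0.9659,0.2588)  start (5,1)  tX=0.8075 tY=0.6955  stride 1/|dx|=1.0353 1/|dy|=3.8637
    cross y-line → (5,2), t=0.6955 (wall)
  → r_2 = 0.6955
beam 3: φ=45°, α=105°
  d=(-0.2588,0.9659)  start (5,1)  tX=0.8500 tY=0.1863  stride 1/|dx|=3.8637 1/|dy|=1.0353
    cross y-line → (5,2), t=0.1863 (wall)
  → r_3 = 0.1863
beam 4: φ=135°, α=195°
  d=(-0.9659,-0.2588)  start (5,1)  tX=0.2278 tY=3.1682  stride 1/|dx|=1.0353 1/|dy|=3.8637
    cross x-line → (4,1), t=0.2278
    cross x-line → (3,1), t=1.2630
    cross x-line → (2,1), t=2.2983
    cross y-line → (2,0), t=3.1682 (wall)
  → r_4 = 3.1682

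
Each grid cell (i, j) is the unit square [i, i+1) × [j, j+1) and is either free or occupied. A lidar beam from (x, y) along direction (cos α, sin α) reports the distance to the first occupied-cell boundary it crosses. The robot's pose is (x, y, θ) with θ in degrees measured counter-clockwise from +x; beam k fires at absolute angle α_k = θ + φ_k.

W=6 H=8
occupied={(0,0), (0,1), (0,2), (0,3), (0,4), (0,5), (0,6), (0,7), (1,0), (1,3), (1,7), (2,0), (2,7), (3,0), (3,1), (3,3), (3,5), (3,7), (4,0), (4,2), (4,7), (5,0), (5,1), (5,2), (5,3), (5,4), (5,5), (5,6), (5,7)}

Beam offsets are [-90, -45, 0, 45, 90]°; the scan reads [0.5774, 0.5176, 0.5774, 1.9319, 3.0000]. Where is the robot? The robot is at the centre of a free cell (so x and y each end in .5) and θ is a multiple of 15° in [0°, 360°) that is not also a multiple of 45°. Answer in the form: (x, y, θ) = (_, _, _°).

Enumerate (i+0.5, j+0.5, θ) over the 19 free cells and 16 admissible headings. For each, cast all 5 beams and compare to the given ranges.
  (1.5, 2.5, 210°): beam 4 = 1.5529 ≠ 1.9319 ✗
  (4.5, 5.5, 330°): beam 1 = 1.7321 ≠ 0.5774 ✗
  (1.5, 1.5, 75°): beam 1 = 1.5529 ≠ 0.5774 ✗
  …
  (1.5, 6.5, 210°): r_1=0.5774, r_2=0.5176, r_3=0.5774, r_4=1.9319, r_5=3.0000 — all match ✓
No second candidate reproduces the full scan.

(x, y, θ) = (1.5, 6.5, 210°)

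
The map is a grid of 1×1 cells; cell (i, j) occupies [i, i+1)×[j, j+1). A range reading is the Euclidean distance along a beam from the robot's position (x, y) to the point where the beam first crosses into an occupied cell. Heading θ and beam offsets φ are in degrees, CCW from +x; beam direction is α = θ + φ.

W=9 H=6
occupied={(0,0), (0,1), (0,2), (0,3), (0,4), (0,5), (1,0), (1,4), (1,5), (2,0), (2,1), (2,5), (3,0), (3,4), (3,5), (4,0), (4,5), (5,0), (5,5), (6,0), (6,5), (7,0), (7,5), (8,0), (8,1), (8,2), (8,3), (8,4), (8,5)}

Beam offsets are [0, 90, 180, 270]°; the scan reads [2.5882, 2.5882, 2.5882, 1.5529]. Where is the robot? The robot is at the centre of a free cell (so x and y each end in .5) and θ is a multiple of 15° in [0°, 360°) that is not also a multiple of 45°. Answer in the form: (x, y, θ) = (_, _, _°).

Candidates: 25 free-cell centres × 16 headings = 400 poses. Raycast each; keep the one whose scan matches to 4 dp.
  (6.5, 2.5, 240°): beam 1 = 1.7321 ≠ 2.5882 ✗
  (7.5, 2.5, 285°): beam 1 = 1.5529 ≠ 2.5882 ✗
  (2.5, 3.5, 75°): beam 1 = 1.5529 ≠ 2.5882 ✗
  (1.5, 3.5, 30°): beam 1 = 1.7321 ≠ 2.5882 ✗
  …
  (5.5, 2.5, 15°): r_1=2.5882, r_2=2.5882, r_3=2.5882, r_4=1.5529 — all match ✓
Unique over the lattice → pose = (5.5, 2.5, 15°).

(x, y, θ) = (5.5, 2.5, 15°)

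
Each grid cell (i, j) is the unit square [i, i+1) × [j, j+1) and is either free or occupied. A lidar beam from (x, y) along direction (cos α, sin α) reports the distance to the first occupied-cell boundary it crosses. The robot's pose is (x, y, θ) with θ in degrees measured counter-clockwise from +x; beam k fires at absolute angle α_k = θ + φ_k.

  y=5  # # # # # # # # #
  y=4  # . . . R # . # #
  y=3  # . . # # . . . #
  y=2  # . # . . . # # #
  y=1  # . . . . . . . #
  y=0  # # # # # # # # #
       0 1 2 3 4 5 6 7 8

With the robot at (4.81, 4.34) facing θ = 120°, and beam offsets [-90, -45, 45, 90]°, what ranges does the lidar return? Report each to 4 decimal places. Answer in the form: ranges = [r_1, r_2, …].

beam 1: φ=-90°, α=30°
  d=(0.8660,0.5000)  start (4,4)  tX=0.2194 tY=1.3200  stride 1/|dx|=1.1547 1/|dy|=2.0000
    cross x-line → (5,4), t=0.2194 (wall)
  → r_1 = 0.2194
beam 2: φ=-45°, α=75°
  d=(0.2588,0.9659)  start (4,4)  tX=0.7341 tY=0.6833  stride 1/|dx|=3.8637 1/|dy|=1.0353
    cross y-line → (4,5), t=0.6833 (wall)
  → r_2 = 0.6833
beam 3: φ=45°, α=165°
  d=(-0.9659,0.2588)  start (4,4)  tX=0.8386 tY=2.5500  stride 1/|dx|=1.0353 1/|dy|=3.8637
    cross x-line → (3,4), t=0.8386
    cross x-line → (2,4), t=1.8738
    cross y-line → (2,5), t=2.5500 (wall)
  → r_3 = 2.5500
beam 4: φ=90°, α=210°
  d=(-0.8660,-0.5000)  start (4,4)  tX=0.9353 tY=0.6800  stride 1/|dx|=1.1547 1/|dy|=2.0000
    cross y-line → (4,3), t=0.6800 (wall)
  → r_4 = 0.6800

ranges = [0.2194, 0.6833, 2.5500, 0.6800]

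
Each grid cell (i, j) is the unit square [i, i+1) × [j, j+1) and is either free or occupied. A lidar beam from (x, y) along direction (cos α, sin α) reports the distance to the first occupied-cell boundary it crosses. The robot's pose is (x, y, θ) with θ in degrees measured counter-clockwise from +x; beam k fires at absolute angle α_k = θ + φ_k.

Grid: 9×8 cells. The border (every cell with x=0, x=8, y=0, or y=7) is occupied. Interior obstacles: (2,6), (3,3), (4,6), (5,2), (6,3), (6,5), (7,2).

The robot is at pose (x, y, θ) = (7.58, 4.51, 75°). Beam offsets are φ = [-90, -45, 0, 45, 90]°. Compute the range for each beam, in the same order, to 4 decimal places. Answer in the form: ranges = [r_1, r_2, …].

beam 1: φ=-90°, α=345°
  dir = (cos 345°, sin 345°) = (0.9659, -0.2588); from cell (7,4)
  next x-line at t=0.4348, next y-line at t=1.9705; Δt_x=1.0353, Δt_y=3.8637
    x: enter (8,4) at t=0.4348 ← occupied
  → r_1 = 0.4348
beam 2: φ=-45°, α=30°
  dir = (cos 30°, sin 30°) = (0.8660, 0.5000); from cell (7,4)
  next x-line at t=0.4850, next y-line at t=0.9800; Δt_x=1.1547, Δt_y=2.0000
    x: enter (8,4) at t=0.4850 ← occupied
  → r_2 = 0.4850
beam 3: φ=0°, α=75°
  dir = (cos 75°, sin 75°) = (0.2588, 0.9659); from cell (7,4)
  next x-line at t=1.6228, next y-line at t=0.5073; Δt_x=3.8637, Δt_y=1.0353
    y: enter (7,5) at t=0.5073
    y: enter (7,6) at t=1.5426
    x: enter (8,6) at t=1.6228 ← occupied
  → r_3 = 1.6228
beam 4: φ=45°, α=120°
  dir = (cos 120°, sin 120°) = (-0.5000, 0.8660); from cell (7,4)
  next x-line at t=1.1600, next y-line at t=0.5658; Δt_x=2.0000, Δt_y=1.1547
    y: enter (7,5) at t=0.5658
    x: enter (6,5) at t=1.1600 ← occupied
  → r_4 = 1.1600
beam 5: φ=90°, α=165°
  dir = (cos 165°, sin 165°) = (-0.9659, 0.2588); from cell (7,4)
  next x-line at t=0.6005, next y-line at t=1.8932; Δt_x=1.0353, Δt_y=3.8637
    x: enter (6,4) at t=0.6005
    x: enter (5,4) at t=1.6357
    y: enter (5,5) at t=1.8932
    x: enter (4,5) at t=2.6710
    x: enter (3,5) at t=3.7063
    x: enter (2,5) at t=4.7416
    y: enter (2,6) at t=5.7569 ← occupied
  → r_5 = 5.7569

ranges = [0.4348, 0.4850, 1.6228, 1.1600, 5.7569]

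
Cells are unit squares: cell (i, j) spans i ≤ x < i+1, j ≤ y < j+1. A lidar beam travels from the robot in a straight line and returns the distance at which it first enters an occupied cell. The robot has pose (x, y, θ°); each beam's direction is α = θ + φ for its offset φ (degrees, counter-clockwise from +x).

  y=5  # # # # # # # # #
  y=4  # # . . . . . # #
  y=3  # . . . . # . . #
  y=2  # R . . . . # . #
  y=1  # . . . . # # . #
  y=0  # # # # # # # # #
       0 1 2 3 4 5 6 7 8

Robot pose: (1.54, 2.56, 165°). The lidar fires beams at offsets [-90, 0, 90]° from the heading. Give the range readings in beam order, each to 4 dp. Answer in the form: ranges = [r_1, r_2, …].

beam 1: φ=-90°, α=75°
  direction (0.2588, 0.9659); cell (1,2); t to first gridline: x 1.7773, y 0.4555 (then +3.8637 / +1.0353)
    (1,3) via y @ 0.4555
    (1,4) via y @ 1.4908  # hit
  → r_1 = 1.4908
beam 2: φ=0°, α=165°
  direction (-0.9659, 0.2588); cell (1,2); t to first gridline: x 0.5590, y 1.7000 (then +1.0353 / +3.8637)
    (0,2) via x @ 0.5590  # hit
  → r_2 = 0.5590
beam 3: φ=90°, α=255°
  direction (-0.2588, -0.9659); cell (1,2); t to first gridline: x 2.0864, y 0.5798 (then +3.8637 / +1.0353)
    (1,1) via y @ 0.5798
    (1,0) via y @ 1.6150  # hit
  → r_3 = 1.6150

ranges = [1.4908, 0.5590, 1.6150]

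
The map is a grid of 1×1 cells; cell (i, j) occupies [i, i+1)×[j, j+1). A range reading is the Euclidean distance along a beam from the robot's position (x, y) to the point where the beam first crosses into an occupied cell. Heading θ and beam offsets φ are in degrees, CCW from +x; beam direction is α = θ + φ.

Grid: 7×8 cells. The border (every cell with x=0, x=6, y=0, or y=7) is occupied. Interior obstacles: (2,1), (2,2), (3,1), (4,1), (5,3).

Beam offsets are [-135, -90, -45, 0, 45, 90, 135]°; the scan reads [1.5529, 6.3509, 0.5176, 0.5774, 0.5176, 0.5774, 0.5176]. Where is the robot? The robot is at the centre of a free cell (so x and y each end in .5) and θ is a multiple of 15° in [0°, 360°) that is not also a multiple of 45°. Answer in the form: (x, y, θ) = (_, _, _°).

Enumerate (i+0.5, j+0.5, θ) over the 25 free cells and 16 admissible headings. For each, cast all 7 beams and compare to the given ranges.
  (3.5, 2.5, 120°): beam 1 = 2.5882 ≠ 1.5529 ✗
  (4.5, 3.5, 120°): beam 1 = 0.5176 ≠ 1.5529 ✗
  (2.5, 3.5, 60°): beam 1 = 0.5176 ≠ 1.5529 ✗
  (1.5, 3.5, 150°): beam 1 = 4.6587 ≠ 1.5529 ✗
  …
  (5.5, 1.5, 210°): r_1=1.5529, r_2=6.3509, r_3=0.5176, r_4=0.5774, r_5=0.5176, r_6=0.5774, r_7=0.5176 — all match ✓
Only this pose fits every beam.

(x, y, θ) = (5.5, 1.5, 210°)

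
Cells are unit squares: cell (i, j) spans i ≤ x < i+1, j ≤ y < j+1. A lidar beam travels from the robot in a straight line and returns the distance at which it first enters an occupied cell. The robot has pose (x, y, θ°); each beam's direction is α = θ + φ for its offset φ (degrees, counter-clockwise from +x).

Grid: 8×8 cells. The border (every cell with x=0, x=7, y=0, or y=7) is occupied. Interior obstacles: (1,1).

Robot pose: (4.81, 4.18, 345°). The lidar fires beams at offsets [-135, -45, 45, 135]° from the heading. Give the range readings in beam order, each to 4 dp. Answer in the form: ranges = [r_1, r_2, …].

ranges = [4.3600, 3.6719, 2.5288, 3.2563]

beam 1: φ=-135°, α=210°
  d=(-0.8660,-0.5000)  start (4,4)  tX=0.9353 tY=0.3600  stride 1/|dx|=1.1547 1/|dy|=2.0000
    cross y-line → (4,3), t=0.3600
    cross x-line → (3,3), t=0.9353
    cross x-line → (2,3), t=2.0900
    cross y-line → (2,2), t=2.3600
    cross x-line → (1,2), t=3.2447
    cross y-line → (1,1), t=4.3600 (wall)
  → r_1 = 4.3600
beam 2: φ=-45°, α=300°
  d=(0.5000,-0.8660)  start (4,4)  tX=0.3800 tY=0.2078  stride 1/|dx|=2.0000 1/|dy|=1.1547
    cross y-line → (4,3), t=0.2078
    cross x-line → (5,3), t=0.3800
    cross y-line → (5,2), t=1.3625
    cross x-line → (6,2), t=2.3800
    cross y-line → (6,1), t=2.5172
    cross y-line → (6,0), t=3.6719 (wall)
  → r_2 = 3.6719
beam 3: φ=45°, α=30°
  d=(0.8660,0.5000)  start (4,4)  tX=0.2194 tY=1.6400  stride 1/|dx|=1.1547 1/|dy|=2.0000
    cross x-line → (5,4), t=0.2194
    cross x-line → (6,4), t=1.3741
    cross y-line → (6,5), t=1.6400
    cross x-line → (7,5), t=2.5288 (wall)
  → r_3 = 2.5288
beam 4: φ=135°, α=120°
  d=(-0.5000,0.8660)  start (4,4)  tX=1.6200 tY=0.9469  stride 1/|dx|=2.0000 1/|dy|=1.1547
    cross y-line → (4,5), t=0.9469
    cross x-line → (3,5), t=1.6200
    cross y-line → (3,6), t=2.1016
    cross y-line → (3,7), t=3.2563 (wall)
  → r_4 = 3.2563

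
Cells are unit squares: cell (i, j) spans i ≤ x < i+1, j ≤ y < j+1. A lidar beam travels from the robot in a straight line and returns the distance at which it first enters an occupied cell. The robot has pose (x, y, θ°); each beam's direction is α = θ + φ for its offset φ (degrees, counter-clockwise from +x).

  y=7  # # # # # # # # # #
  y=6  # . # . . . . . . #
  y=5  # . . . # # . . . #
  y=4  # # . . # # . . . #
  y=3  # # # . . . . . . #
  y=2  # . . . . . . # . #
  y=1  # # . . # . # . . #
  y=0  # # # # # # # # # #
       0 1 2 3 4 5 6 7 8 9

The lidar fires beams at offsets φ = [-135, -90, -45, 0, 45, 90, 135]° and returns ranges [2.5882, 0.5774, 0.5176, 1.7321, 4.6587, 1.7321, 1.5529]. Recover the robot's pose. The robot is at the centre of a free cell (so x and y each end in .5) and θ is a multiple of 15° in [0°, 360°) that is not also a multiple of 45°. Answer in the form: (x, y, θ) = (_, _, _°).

Candidates: 36 free-cell centres × 16 headings = 576 poses. Raycast each; keep the one whose scan matches to 4 dp.
  (6.5, 2.5, 120°): beam 1 = 0.5176 ≠ 2.5882 ✗
  (7.5, 1.5, 330°): beam 1 = 0.5176 ≠ 2.5882 ✗
  (3.5, 4.5, 75°): beam 1 = 2.8868 ≠ 2.5882 ✗
  …
  (4.5, 2.5, 330°): r_1=2.5882, r_2=0.5774, r_3=0.5176, r_4=1.7321, r_5=4.6587, r_6=1.7321, r_7=1.5529 — all match ✓
Unique over the lattice → pose = (4.5, 2.5, 330°).

(x, y, θ) = (4.5, 2.5, 330°)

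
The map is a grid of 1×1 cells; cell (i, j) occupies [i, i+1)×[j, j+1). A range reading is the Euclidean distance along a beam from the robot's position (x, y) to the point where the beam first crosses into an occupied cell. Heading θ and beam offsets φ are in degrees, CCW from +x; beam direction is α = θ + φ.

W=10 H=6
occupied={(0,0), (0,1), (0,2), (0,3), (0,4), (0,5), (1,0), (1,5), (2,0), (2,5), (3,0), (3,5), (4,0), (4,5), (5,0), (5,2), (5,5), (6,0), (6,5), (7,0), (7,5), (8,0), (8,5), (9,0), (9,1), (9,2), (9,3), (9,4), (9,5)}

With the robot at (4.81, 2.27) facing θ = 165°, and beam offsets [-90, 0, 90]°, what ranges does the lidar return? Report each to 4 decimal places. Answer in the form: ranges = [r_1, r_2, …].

beam 1: φ=-90°, α=75°
  cosα=0.2588 sinα=0.9659 | (4,2) | tMaxX 0.7341 tMaxY 0.7558 | tΔX 3.8637 tΔY 1.0353
    t=0.7341 [x] (5,2) — stop
  → r_1 = 0.7341
beam 2: φ=0°, α=165°
  cosα=-0.9659 sinα=0.2588 | (4,2) | tMaxX 0.8386 tMaxY 2.8205 | tΔX 1.0353 tΔY 3.8637
    t=0.8386 [x] (3,2)
    t=1.8738 [x] (2,2)
    t=2.8205 [y] (2,3)
    t=2.9091 [x] (1,3)
    t=3.9444 [x] (0,3) — stop
  → r_2 = 3.9444
beam 3: φ=90°, α=255°
  cosα=-0.2588 sinα=-0.9659 | (4,2) | tMaxX 3.1296 tMaxY 0.2795 | tΔX 3.8637 tΔY 1.0353
    t=0.2795 [y] (4,1)
    t=1.3148 [y] (4,0) — stop
  → r_3 = 1.3148

ranges = [0.7341, 3.9444, 1.3148]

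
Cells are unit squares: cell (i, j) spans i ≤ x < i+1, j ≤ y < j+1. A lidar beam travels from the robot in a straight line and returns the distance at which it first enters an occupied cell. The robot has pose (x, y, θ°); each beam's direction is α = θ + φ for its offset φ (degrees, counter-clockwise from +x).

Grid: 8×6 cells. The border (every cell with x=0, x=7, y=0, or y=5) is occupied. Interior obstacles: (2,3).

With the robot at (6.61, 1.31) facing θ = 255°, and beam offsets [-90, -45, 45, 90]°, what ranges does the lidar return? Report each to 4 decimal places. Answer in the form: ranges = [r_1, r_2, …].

ranges = [5.8079, 0.6200, 0.3580, 0.4038]

beam 1: φ=-90°, α=165°
  d=(-0.9659,0.2588)  start (6,1)  tX=0.6315 tY=2.6660  stride 1/|dx|=1.0353 1/|dy|=3.8637
    cross x-line → (5,1), t=0.6315
    cross x-line → (4,1), t=1.6668
    cross y-line → (4,2), t=2.6660
    cross x-line → (3,2), t=2.7021
    cross x-line → (2,2), t=3.7373
    cross x-line → (1,2), t=4.7726
    cross x-line → (0,2), t=5.8079 (wall)
  → r_1 = 5.8079
beam 2: φ=-45°, α=210°
  d=(-0.8660,-0.5000)  start (6,1)  tX=0.7044 tY=0.6200  stride 1/|dx|=1.1547 1/|dy|=2.0000
    cross y-line → (6,0), t=0.6200 (wall)
  → r_2 = 0.6200
beam 3: φ=45°, α=300°
  d=(0.5000,-0.8660)  start (6,1)  tX=0.7800 tY=0.3580  stride 1/|dx|=2.0000 1/|dy|=1.1547
    cross y-line → (6,0), t=0.3580 (wall)
  → r_3 = 0.3580
beam 4: φ=90°, α=345°
  d=(0.9659,-0.2588)  start (6,1)  tX=0.4038 tY=1.1977  stride 1/|dx|=1.0353 1/|dy|=3.8637
    cross x-line → (7,1), t=0.4038 (wall)
  → r_4 = 0.4038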